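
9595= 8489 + 1106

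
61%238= 61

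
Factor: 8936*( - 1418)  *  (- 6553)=83034688144 = 2^4*709^1*1117^1*6553^1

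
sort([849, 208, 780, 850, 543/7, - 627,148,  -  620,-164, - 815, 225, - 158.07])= [ - 815, - 627, - 620, - 164, - 158.07, 543/7, 148,208,225,780, 849,850]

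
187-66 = 121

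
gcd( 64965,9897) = 3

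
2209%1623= 586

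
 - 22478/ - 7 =3211+ 1/7= 3211.14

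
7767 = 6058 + 1709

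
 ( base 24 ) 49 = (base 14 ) 77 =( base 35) 30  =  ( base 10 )105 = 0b1101001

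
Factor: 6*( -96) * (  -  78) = 2^7*3^3*13^1 = 44928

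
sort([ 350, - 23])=[ - 23 , 350] 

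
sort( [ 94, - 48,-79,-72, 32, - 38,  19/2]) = [ - 79, - 72, - 48, - 38, 19/2, 32,94]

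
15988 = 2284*7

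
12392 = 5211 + 7181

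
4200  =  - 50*(  -  84 )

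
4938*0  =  0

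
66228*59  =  3907452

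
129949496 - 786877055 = - 656927559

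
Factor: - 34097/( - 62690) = 2^ (- 1 )*5^( - 1)*7^1*4871^1*6269^( - 1 )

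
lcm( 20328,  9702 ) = 426888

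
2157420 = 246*8770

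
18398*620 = 11406760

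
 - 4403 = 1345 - 5748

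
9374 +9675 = 19049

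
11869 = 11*1079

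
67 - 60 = 7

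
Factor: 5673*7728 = 2^4*3^2*7^1*23^1*31^1 * 61^1 = 43840944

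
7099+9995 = 17094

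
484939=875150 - 390211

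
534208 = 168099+366109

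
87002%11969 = 3219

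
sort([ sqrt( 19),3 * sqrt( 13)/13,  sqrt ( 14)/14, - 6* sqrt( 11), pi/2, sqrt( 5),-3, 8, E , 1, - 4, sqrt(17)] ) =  [ - 6 * sqrt (11), - 4 ,  -  3,sqrt( 14)/14, 3*sqrt( 13)/13, 1,pi/2,  sqrt( 5) , E,  sqrt( 17), sqrt( 19),8]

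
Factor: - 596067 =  - 3^1 * 198689^1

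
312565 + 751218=1063783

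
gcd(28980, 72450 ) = 14490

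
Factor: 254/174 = 127/87= 3^( - 1 )*29^(  -  1 )*127^1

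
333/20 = 333/20 = 16.65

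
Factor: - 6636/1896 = -2^( - 1 )*7^1 = - 7/2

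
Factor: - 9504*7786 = -2^6*3^3*11^1*17^1 * 229^1 = -73998144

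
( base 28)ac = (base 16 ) 124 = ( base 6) 1204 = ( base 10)292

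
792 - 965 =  - 173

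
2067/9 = 689/3 = 229.67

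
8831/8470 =8831/8470  =  1.04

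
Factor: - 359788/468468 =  - 3^( - 2)*7^( - 1)*13^( - 1)*17^1*37^1 = -  629/819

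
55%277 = 55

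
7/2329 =7/2329 = 0.00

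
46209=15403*3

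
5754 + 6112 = 11866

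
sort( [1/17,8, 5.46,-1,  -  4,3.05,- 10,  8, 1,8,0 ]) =[  -  10,-4, -1,0, 1/17,1, 3.05,5.46, 8, 8,8]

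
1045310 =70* 14933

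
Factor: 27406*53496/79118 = 733055688/39559 = 2^3*3^2*13^ (-1)*17^( - 1)*71^1*179^(  -  1 )*193^1*743^1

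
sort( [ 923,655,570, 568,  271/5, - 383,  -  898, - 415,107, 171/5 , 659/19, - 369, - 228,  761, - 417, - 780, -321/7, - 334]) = [ - 898, - 780, - 417,  -  415, - 383, - 369,  -  334, - 228, - 321/7,171/5, 659/19, 271/5,107, 568 , 570,  655 , 761,  923] 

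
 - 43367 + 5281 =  - 38086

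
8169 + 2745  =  10914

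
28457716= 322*88378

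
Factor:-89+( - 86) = -175 = - 5^2*7^1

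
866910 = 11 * 78810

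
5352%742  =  158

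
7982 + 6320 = 14302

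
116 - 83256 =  - 83140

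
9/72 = 1/8 = 0.12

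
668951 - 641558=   27393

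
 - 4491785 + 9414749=4922964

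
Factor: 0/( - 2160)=0^1 = 0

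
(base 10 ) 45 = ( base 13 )36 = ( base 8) 55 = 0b101101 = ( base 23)1M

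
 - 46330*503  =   - 23303990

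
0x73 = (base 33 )3g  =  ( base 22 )55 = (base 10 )115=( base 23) 50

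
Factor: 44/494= 2^1*11^1*13^ ( - 1)*19^( - 1 )  =  22/247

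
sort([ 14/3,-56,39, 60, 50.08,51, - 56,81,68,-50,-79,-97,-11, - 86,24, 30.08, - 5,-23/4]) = [ - 97, - 86, - 79 ,-56, -56,-50, - 11,-23/4, - 5, 14/3, 24,30.08,39,  50.08,51 , 60, 68, 81]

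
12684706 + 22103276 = 34787982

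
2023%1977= 46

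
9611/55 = 174 + 41/55 = 174.75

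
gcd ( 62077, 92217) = 1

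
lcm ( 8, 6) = 24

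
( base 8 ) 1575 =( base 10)893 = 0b1101111101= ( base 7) 2414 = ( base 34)Q9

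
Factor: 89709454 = 2^1 * 5167^1*8681^1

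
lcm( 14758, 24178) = 1136366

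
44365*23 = 1020395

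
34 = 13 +21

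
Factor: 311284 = 2^2*59^1*1319^1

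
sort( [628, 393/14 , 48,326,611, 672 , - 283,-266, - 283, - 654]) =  [ - 654, - 283 , - 283, - 266,393/14,48,326,611,628,672 ]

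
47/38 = 47/38  =  1.24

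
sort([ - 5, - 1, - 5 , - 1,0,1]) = [-5,-5 ,-1, - 1, 0, 1]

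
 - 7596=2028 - 9624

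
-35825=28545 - 64370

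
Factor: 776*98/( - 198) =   -  38024/99= - 2^3*3^(-2 )*7^2 * 11^(-1 )*97^1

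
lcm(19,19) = 19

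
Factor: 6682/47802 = 3^( - 1 )*13^1*31^( -1 )=13/93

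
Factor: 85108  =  2^2*21277^1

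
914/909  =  1 + 5/909 = 1.01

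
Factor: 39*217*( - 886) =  - 7498218=- 2^1 * 3^1*7^1*13^1*31^1*443^1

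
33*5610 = 185130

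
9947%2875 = 1322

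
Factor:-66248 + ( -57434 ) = -123682 = - 2^1 * 13^1*67^1 * 71^1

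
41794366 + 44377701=86172067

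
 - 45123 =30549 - 75672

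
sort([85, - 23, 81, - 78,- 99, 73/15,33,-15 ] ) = [  -  99, - 78, - 23, - 15,73/15, 33,  81,85]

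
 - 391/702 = - 391/702 = -0.56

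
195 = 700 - 505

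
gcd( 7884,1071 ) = 9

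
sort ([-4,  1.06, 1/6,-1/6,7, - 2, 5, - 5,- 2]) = [ - 5, - 4,- 2, - 2, - 1/6,1/6,1.06 , 5,7]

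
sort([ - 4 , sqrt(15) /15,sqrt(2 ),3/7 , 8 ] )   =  [  -  4,sqrt ( 15 ) /15, 3/7,sqrt( 2),8]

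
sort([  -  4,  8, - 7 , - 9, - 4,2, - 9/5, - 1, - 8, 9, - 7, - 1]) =[ - 9,-8 , - 7, - 7, - 4, - 4, - 9/5, - 1,-1 , 2, 8,  9]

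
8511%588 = 279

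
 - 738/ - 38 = 369/19 = 19.42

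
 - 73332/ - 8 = 9166 + 1/2 = 9166.50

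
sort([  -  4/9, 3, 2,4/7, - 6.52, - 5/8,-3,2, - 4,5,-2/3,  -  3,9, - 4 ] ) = [ - 6.52 , - 4,-4,-3,-3,-2/3 , - 5/8,-4/9,  4/7,2,2,3,5,  9]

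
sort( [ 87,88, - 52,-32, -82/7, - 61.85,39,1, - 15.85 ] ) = [ -61.85, - 52,  -  32,-15.85, - 82/7,  1,39, 87,88]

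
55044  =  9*6116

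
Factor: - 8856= - 2^3*3^3*41^1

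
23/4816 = 23/4816=0.00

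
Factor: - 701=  - 701^1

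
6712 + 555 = 7267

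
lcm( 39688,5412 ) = 119064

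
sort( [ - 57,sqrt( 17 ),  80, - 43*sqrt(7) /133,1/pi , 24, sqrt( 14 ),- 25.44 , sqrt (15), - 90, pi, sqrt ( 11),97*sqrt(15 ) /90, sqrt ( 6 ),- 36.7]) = [ - 90 , - 57, - 36.7, - 25.44, - 43*sqrt( 7) /133, 1/pi,sqrt ( 6), pi, sqrt( 11),sqrt(14 ) , sqrt(15), sqrt( 17 ), 97*sqrt (15) /90, 24 , 80] 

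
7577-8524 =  - 947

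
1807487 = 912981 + 894506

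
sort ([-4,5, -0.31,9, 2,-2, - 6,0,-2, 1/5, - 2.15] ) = [ - 6, - 4, - 2.15, - 2, - 2, - 0.31,0, 1/5,2, 5, 9 ] 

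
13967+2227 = 16194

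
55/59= 55/59 =0.93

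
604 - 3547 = - 2943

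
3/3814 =3/3814=0.00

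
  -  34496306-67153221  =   - 101649527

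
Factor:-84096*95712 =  - 2^12*3^3*73^1*997^1 = - 8048996352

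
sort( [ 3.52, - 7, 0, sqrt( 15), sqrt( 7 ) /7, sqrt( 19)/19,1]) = [- 7, 0, sqrt( 19) /19, sqrt(7)/7,1,3.52,sqrt( 15)]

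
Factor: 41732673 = 3^1*359^1 *38749^1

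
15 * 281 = 4215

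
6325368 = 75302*84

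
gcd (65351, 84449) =1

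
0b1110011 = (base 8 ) 163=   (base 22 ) 55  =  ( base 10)115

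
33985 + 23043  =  57028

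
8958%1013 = 854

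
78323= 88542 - 10219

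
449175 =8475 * 53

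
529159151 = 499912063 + 29247088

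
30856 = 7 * 4408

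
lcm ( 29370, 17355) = 381810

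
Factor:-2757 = - 3^1*919^1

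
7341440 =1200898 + 6140542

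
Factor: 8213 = 43^1 * 191^1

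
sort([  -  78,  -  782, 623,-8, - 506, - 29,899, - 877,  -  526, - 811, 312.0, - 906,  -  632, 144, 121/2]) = [-906, -877, - 811,  -  782, - 632,  -  526, - 506, - 78, - 29,  -  8, 121/2, 144, 312.0,623, 899 ] 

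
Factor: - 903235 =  - 5^1*180647^1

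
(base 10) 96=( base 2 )1100000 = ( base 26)3i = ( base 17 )5b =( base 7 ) 165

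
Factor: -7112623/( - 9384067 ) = 11^( - 1 )*47^(- 1)*2593^(  -  1) * 1016089^1 = 1016089/1340581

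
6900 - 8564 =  - 1664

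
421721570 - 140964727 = 280756843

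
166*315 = 52290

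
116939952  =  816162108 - 699222156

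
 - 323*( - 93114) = 30075822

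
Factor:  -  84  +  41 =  - 43^1 = - 43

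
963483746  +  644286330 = 1607770076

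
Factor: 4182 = 2^1*3^1*17^1*41^1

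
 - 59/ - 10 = 59/10 = 5.90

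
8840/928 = 1105/116 = 9.53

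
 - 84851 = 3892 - 88743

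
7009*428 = 2999852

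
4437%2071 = 295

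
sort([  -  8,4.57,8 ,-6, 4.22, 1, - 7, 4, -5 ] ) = [-8,-7, - 6 ,-5, 1, 4,4.22, 4.57, 8]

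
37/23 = 1+14/23 = 1.61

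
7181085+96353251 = 103534336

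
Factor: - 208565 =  - 5^1 * 7^1*59^1*101^1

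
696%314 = 68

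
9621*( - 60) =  -577260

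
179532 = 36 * 4987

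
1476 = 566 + 910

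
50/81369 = 50/81369 = 0.00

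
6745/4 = 6745/4=1686.25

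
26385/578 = 26385/578 = 45.65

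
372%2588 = 372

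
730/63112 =365/31556 = 0.01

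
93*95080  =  8842440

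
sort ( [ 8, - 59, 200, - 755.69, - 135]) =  [ -755.69, - 135, -59, 8, 200]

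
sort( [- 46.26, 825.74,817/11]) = [ - 46.26,817/11 , 825.74 ]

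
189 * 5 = 945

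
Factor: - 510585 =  - 3^1*5^1*34039^1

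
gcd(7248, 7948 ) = 4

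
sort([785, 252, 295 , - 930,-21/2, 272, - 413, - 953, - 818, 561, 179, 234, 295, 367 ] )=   [ - 953, - 930, - 818, - 413,-21/2, 179, 234, 252,272,295,295,  367, 561,  785 ] 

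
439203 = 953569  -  514366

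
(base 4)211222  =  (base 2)100101101010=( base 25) 3LA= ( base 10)2410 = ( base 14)c42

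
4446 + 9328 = 13774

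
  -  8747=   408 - 9155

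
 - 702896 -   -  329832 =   -  373064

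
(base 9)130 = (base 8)154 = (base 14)7a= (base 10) 108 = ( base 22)4K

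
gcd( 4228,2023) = 7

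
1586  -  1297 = 289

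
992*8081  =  8016352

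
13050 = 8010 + 5040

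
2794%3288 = 2794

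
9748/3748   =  2 + 563/937 = 2.60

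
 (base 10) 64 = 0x40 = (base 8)100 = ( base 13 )4c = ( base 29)26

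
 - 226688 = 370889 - 597577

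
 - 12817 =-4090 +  - 8727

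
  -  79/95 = - 79/95 = -0.83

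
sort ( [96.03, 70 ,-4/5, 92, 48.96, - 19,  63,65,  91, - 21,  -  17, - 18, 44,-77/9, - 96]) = [ - 96, - 21,- 19, - 18, - 17, - 77/9, - 4/5, 44, 48.96, 63, 65, 70,  91, 92, 96.03]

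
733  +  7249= 7982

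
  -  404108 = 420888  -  824996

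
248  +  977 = 1225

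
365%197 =168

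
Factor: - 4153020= - 2^2*3^1*5^1 * 19^1*3643^1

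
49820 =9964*5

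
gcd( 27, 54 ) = 27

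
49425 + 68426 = 117851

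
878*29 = 25462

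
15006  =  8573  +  6433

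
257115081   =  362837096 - 105722015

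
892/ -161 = - 6 + 74/161 = -5.54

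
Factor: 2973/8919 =1/3 = 3^( - 1 )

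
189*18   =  3402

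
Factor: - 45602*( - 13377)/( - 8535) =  - 2^1*5^(-1 )*7^3 * 13^1*151^2*569^(-1)  =  - 203339318/2845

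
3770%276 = 182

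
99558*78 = 7765524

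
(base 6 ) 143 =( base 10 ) 63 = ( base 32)1V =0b111111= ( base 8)77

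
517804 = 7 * 73972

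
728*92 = 66976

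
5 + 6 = 11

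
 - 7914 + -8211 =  - 16125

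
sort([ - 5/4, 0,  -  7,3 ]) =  [ - 7, - 5/4, 0, 3 ] 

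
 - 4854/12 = - 809/2= -404.50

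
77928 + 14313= 92241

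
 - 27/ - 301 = 27/301  =  0.09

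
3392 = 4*848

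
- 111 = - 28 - 83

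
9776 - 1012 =8764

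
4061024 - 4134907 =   -  73883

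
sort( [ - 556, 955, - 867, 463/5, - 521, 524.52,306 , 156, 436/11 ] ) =[ - 867,- 556,-521,436/11, 463/5  ,  156, 306, 524.52, 955 ]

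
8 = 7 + 1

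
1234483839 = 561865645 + 672618194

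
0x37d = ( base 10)893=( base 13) 539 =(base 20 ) 24D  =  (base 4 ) 31331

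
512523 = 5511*93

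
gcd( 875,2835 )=35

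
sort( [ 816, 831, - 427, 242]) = [ - 427,242,  816,831 ]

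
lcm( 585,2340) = 2340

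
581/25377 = 581/25377  =  0.02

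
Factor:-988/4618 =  - 494/2309 = - 2^1  *  13^1*19^1 * 2309^(-1) 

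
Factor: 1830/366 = 5^1 =5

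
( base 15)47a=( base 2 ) 1111110111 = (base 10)1015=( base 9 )1347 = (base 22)223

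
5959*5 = 29795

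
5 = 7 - 2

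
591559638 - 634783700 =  - 43224062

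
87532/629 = 87532/629 = 139.16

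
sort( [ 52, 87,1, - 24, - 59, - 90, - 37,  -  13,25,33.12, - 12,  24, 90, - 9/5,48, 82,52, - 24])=[ - 90,-59, - 37, - 24,  -  24,-13,-12, - 9/5 , 1, 24 , 25,33.12, 48,52 , 52,82,87 , 90 ]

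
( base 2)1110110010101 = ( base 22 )FE5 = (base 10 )7573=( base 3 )101101111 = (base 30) 8CD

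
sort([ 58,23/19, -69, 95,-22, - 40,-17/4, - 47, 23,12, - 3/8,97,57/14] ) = [-69, - 47, - 40,-22,-17/4, - 3/8,23/19,  57/14, 12,23,58, 95,97 ]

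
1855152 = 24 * 77298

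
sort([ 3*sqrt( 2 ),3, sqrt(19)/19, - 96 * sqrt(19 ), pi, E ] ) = [ - 96*sqrt( 19 ),sqrt(19 ) /19, E,3,pi, 3 * sqrt( 2)] 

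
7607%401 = 389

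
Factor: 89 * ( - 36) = -3204 = - 2^2*3^2 * 89^1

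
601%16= 9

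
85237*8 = 681896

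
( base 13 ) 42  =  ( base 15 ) 39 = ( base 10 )54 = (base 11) 4A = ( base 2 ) 110110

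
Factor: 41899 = 11^1*13^1*293^1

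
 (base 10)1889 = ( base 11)1468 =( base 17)692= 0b11101100001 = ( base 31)1tt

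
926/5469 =926/5469= 0.17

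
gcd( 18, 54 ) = 18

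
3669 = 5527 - 1858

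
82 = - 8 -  -90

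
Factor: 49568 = 2^5 * 1549^1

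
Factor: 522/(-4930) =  - 9/85 = - 3^2*5^(-1)*17^ ( - 1)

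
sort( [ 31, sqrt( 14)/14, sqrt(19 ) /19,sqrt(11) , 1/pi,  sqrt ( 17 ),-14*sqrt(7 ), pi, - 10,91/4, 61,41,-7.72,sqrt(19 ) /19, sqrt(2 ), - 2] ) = [-14*sqrt(7), - 10,  -  7.72,-2,sqrt ( 19)/19, sqrt( 19 )/19,sqrt( 14 ) /14,1/pi,sqrt( 2 ), pi,sqrt(11) , sqrt(17),91/4,  31,41,61 ]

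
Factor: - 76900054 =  -2^1*7^1  *  11^1*29^1*67^1 * 257^1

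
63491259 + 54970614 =118461873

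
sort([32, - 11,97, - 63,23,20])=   [ - 63, - 11,20,23,32,97]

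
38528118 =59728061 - 21199943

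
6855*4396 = 30134580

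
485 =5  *97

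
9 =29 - 20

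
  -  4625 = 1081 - 5706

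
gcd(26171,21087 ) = 1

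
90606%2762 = 2222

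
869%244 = 137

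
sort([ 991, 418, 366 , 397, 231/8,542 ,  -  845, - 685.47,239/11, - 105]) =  [ - 845, - 685.47, - 105,  239/11,231/8,366,397,418 , 542,991 ] 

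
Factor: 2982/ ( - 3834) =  - 3^(-2)*7^1 = - 7/9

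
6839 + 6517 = 13356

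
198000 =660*300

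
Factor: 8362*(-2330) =-2^2* 5^1* 37^1*113^1*233^1   =  - 19483460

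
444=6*74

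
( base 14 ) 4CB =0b1111000011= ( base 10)963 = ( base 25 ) 1dd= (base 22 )1LH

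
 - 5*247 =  - 1235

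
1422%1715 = 1422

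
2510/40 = 251/4 = 62.75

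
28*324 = 9072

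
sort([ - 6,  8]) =[ - 6,8]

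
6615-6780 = - 165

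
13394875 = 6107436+7287439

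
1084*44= 47696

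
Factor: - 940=  -  2^2*5^1*47^1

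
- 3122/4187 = - 1 + 1065/4187= - 0.75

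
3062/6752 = 1531/3376  =  0.45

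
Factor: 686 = 2^1*7^3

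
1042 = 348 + 694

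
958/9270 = 479/4635= 0.10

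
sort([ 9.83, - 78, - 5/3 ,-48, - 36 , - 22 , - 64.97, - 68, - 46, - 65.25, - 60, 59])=[ - 78, - 68, - 65.25, - 64.97, - 60, - 48, - 46, - 36, - 22, - 5/3,9.83, 59] 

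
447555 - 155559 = 291996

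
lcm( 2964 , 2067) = 157092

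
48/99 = 16/33 = 0.48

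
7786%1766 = 722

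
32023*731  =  23408813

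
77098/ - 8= - 9638 + 3/4 = -9637.25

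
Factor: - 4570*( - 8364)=2^3*3^1*5^1*17^1*41^1*457^1 = 38223480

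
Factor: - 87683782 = -2^1*43841891^1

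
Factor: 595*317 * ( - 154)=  - 2^1 *5^1*7^2*11^1*17^1*317^1 =-29046710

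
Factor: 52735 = 5^1*53^1 *199^1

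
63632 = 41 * 1552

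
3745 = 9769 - 6024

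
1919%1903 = 16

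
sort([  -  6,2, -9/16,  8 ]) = [ - 6, - 9/16, 2, 8] 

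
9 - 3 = 6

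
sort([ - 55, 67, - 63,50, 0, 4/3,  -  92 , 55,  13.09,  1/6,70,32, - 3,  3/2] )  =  [ - 92,  -  63, - 55, - 3 , 0,1/6,4/3,3/2, 13.09,32,50, 55, 67, 70 ]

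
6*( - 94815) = -568890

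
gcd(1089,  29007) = 99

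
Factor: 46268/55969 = 2^2*43^1*97^(-1 )*269^1*577^(  -  1 ) 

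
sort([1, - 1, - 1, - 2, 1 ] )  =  [ - 2,-1,- 1,1, 1]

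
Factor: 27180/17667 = 2^2* 5^1*13^(-1) = 20/13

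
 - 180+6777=6597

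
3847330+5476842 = 9324172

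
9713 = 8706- - 1007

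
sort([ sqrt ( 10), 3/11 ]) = [ 3/11,sqrt( 10)]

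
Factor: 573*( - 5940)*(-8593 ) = 29247306660 = 2^2*3^4*5^1 * 11^1* 13^1*191^1*661^1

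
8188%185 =48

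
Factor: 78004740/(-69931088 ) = -19501185/17482772 = -2^ (-2 )*3^1*5^1*11^1*118189^1*4370693^(-1)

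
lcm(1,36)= 36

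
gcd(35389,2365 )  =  43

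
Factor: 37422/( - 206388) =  - 33/182=- 2^( - 1 ) * 3^1*7^( - 1 )*11^1*13^ ( - 1 ) 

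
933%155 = 3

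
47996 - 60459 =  - 12463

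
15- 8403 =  - 8388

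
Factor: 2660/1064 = 5/2 = 2^( - 1 ) * 5^1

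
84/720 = 7/60 = 0.12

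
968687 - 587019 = 381668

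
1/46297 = 1/46297 = 0.00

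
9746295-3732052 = 6014243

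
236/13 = 236/13 =18.15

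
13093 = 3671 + 9422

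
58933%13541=4769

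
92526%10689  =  7014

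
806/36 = 403/18 = 22.39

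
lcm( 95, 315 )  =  5985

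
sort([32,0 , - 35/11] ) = [ - 35/11, 0,32] 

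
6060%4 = 0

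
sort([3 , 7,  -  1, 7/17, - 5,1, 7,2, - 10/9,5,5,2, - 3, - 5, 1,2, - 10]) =[-10, - 5, - 5, - 3, - 10/9, - 1, 7/17,1,1,2, 2,2,  3, 5,5,7,7 ] 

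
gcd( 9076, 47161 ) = 1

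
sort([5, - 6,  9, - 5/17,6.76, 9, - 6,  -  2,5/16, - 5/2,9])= [ - 6,- 6, - 5/2, - 2,-5/17,5/16, 5, 6.76, 9, 9, 9] 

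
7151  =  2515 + 4636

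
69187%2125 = 1187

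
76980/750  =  102 + 16/25= 102.64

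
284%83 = 35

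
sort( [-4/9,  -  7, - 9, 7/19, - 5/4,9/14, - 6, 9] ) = [-9, - 7, - 6, - 5/4  , - 4/9, 7/19, 9/14, 9] 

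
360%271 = 89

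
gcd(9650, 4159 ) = 1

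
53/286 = 53/286 = 0.19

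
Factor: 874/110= 437/55 = 5^( - 1)*11^ ( - 1)*19^1*23^1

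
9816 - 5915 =3901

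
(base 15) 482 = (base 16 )3fe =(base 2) 1111111110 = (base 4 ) 33332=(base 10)1022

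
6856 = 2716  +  4140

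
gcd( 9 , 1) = 1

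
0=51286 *0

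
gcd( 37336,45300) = 4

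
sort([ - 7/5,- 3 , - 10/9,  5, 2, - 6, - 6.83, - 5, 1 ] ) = [-6.83, - 6,-5, -3, - 7/5, - 10/9,1, 2,5] 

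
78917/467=168 + 461/467 = 168.99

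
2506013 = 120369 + 2385644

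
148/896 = 37/224 = 0.17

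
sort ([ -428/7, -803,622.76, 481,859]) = [-803, - 428/7,481,622.76,859] 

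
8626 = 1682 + 6944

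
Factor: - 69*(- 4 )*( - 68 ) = - 2^4 * 3^1*17^1*23^1 = -18768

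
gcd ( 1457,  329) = 47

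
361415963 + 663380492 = 1024796455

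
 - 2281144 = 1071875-3353019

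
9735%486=15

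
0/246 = 0 = 0.00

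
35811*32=1145952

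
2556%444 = 336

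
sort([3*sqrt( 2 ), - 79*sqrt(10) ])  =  [  -  79*sqrt( 10), 3*sqrt (2)]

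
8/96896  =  1/12112 =0.00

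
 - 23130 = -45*514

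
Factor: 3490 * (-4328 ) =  - 2^4*5^1  *349^1*541^1 = - 15104720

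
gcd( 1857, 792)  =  3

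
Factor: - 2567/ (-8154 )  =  17/54 = 2^( - 1)*3^(-3) * 17^1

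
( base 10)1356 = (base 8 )2514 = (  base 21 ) 31c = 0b10101001100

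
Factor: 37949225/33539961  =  3^( - 1)*5^2*7^(-2 ) *13^(-1 )*709^1*2141^1 * 17551^(  -  1 ) 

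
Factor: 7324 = 2^2* 1831^1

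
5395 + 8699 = 14094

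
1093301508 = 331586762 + 761714746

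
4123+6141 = 10264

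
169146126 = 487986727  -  318840601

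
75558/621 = 25186/207= 121.67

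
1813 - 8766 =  - 6953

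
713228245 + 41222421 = 754450666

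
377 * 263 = 99151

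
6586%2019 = 529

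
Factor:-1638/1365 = -6/5=-2^1 * 3^1 *5^( - 1)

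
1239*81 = 100359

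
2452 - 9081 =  - 6629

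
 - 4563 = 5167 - 9730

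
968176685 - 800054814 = 168121871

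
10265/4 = 2566+1/4= 2566.25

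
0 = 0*64234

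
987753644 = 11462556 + 976291088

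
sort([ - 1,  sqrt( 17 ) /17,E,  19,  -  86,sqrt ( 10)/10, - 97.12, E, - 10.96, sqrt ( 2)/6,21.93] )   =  [ - 97.12, - 86, - 10.96, - 1, sqrt ( 2 )/6, sqrt( 17 )/17, sqrt( 10)/10,E, E,19, 21.93 ] 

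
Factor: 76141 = 13^1*5857^1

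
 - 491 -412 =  - 903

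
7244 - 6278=966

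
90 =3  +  87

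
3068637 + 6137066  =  9205703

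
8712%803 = 682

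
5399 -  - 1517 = 6916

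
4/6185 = 4/6185  =  0.00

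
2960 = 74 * 40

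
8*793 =6344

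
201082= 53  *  3794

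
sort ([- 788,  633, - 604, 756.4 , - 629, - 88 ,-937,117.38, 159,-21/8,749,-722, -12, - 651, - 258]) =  [-937, - 788, - 722,-651,-629,-604 , - 258, - 88,  -  12,-21/8,117.38,159, 633,749,756.4]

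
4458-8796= -4338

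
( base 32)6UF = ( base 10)7119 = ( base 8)15717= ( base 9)10680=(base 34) 65D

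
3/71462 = 3/71462 = 0.00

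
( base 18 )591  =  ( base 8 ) 3367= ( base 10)1783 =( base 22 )3F1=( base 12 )1047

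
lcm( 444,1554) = 3108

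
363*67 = 24321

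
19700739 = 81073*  243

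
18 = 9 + 9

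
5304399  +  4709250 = 10013649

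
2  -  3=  - 1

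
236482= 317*746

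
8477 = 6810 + 1667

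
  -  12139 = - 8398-3741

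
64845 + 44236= 109081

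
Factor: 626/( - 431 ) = -2^1*313^1*431^( - 1)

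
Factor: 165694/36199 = 2^1*53^ (-1 )*683^(  -  1) * 82847^1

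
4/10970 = 2/5485 = 0.00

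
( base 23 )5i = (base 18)77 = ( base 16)85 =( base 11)111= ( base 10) 133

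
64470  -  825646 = -761176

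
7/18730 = 7/18730 = 0.00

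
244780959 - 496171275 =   -  251390316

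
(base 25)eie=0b10001111111110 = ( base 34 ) 7x0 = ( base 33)8F7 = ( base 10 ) 9214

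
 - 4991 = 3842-8833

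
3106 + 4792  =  7898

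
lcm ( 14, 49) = 98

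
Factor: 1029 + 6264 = 7293 = 3^1 * 11^1*13^1*17^1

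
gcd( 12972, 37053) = 69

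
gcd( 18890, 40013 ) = 1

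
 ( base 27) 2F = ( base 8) 105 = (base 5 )234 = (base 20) 39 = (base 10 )69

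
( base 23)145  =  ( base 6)2522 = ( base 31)K6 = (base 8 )1162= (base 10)626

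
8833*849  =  7499217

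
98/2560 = 49/1280 = 0.04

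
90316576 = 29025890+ 61290686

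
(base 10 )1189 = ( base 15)544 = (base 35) xy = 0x4a5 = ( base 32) 155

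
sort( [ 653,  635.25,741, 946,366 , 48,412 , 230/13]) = [230/13,48,366, 412,635.25, 653,741,946]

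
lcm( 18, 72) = 72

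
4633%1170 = 1123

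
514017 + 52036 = 566053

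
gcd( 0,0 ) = 0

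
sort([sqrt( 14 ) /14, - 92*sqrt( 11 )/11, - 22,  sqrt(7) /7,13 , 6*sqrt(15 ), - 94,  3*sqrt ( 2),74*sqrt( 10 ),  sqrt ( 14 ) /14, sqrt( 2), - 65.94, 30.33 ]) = [ - 94, -65.94, - 92*sqrt (11 )/11, - 22, sqrt (14 ) /14 , sqrt( 14 ) /14,sqrt ( 7 ) /7, sqrt(2 ),3*sqrt(2),13,6*sqrt ( 15), 30.33, 74*sqrt(10 )]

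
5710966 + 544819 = 6255785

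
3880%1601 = 678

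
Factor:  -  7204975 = - 5^2*288199^1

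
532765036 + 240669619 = 773434655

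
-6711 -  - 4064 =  - 2647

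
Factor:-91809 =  - 3^2*101^2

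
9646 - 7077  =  2569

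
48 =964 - 916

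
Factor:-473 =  - 11^1*43^1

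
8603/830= 8603/830 = 10.37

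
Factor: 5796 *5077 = 29426292 = 2^2*3^2*7^1*23^1*5077^1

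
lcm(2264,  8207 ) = 65656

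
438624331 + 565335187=1003959518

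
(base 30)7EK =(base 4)1221110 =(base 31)70d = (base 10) 6740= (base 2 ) 1101001010100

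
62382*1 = 62382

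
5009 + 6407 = 11416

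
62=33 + 29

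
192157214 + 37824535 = 229981749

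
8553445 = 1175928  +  7377517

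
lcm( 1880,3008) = 15040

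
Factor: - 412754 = -2^1* 47^1*4391^1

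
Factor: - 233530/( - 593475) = 2^1 * 3^(-1 )*5^( - 1)*11^2*41^(-1) = 242/615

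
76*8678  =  659528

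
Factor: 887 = 887^1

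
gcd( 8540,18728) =4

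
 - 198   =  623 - 821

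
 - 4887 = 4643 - 9530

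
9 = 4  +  5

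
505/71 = 7 + 8/71=7.11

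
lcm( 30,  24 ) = 120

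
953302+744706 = 1698008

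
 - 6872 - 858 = -7730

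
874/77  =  874/77 = 11.35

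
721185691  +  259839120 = 981024811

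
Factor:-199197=-3^2 * 22133^1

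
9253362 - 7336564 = 1916798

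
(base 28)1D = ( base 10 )41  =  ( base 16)29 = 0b101001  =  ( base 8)51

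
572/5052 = 143/1263 = 0.11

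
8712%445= 257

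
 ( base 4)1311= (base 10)117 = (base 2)1110101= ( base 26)4D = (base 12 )99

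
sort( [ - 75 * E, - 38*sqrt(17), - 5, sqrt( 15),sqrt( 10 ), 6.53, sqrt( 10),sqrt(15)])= [  -  75 * E, - 38 * sqrt(17), - 5, sqrt( 10), sqrt( 10), sqrt ( 15 ),sqrt(15 ), 6.53]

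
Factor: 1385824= 2^5*11^1*31^1 * 127^1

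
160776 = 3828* 42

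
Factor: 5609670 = 2^1*3^1 * 5^1 * 11^1*89^1 * 191^1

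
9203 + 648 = 9851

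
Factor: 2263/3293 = 31^1*37^( -1)*73^1*89^(-1 )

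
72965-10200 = 62765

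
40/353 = 40/353 = 0.11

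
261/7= 37+ 2/7 =37.29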